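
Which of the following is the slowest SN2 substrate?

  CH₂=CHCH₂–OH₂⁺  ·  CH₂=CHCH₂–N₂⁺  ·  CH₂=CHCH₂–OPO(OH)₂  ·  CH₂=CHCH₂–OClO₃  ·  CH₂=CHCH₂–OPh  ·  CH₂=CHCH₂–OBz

With the same alkyl group throughout, only the leaving group differentiates the rates.
The more stable X⁻ (or X) is on its own — i.e. the weaker a base it is — the better a leaving group it makes.
CH₂=CHCH₂–N₂⁺ loses N₂: no meaningful conjugate acid; N₂ departs as an exceptionally stable neutral molecule
CH₂=CHCH₂–OClO₃ loses ClO₄⁻: pKₐ(HClO₄) ≈ -10
CH₂=CHCH₂–OH₂⁺ loses H₂O: pKₐ(H₃O⁺) ≈ -1.7
CH₂=CHCH₂–OPO(OH)₂ loses H₂PO₄⁻: pKₐ(H₃PO₄) ≈ 2.1
CH₂=CHCH₂–OBz loses PhCOO⁻: pKₐ(C₆H₅COOH) ≈ 4.2
CH₂=CHCH₂–OPh loses PhO⁻: pKₐ(C₆H₅OH (phenol)) ≈ 10

CH₂=CHCH₂–OPh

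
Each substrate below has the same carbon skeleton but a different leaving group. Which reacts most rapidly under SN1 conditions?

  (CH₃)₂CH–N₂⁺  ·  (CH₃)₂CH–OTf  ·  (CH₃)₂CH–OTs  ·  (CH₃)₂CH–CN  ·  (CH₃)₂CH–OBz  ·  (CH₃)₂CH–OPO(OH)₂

Same R in every case — rank the leaving groups.
A good leaving group is a weak base: the lower the pKₐ of its conjugate acid, the more readily it departs.
(CH₃)₂CH–N₂⁺ loses N₂: no meaningful conjugate acid; N₂ departs as an exceptionally stable neutral molecule
(CH₃)₂CH–OTf loses OTf⁻: pKₐ(CF₃SO₃H (triflic acid)) ≈ -14
(CH₃)₂CH–OTs loses OTs⁻: pKₐ(p-CH₃C₆H₄SO₃H (TsOH)) ≈ -2.8
(CH₃)₂CH–OPO(OH)₂ loses H₂PO₄⁻: pKₐ(H₃PO₄) ≈ 2.1
(CH₃)₂CH–OBz loses PhCOO⁻: pKₐ(C₆H₅COOH) ≈ 4.2
(CH₃)₂CH–CN loses CN⁻: pKₐ(HCN) ≈ 9.2

(CH₃)₂CH–N₂⁺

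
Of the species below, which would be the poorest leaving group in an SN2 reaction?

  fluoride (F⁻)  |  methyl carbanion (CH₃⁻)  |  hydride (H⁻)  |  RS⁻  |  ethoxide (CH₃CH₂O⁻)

fluoride (F⁻): pKₐ(HF) ≈ 3.2
RS⁻: pKₐ(RSH (a thiol)) ≈ 10.5
ethoxide (CH₃CH₂O⁻): pKₐ(CH₃CH₂OH) ≈ 16
hydride (H⁻): pKₐ(H₂) ≈ 36
methyl carbanion (CH₃⁻): pKₐ(CH₄) ≈ 48

methyl carbanion (CH₃⁻)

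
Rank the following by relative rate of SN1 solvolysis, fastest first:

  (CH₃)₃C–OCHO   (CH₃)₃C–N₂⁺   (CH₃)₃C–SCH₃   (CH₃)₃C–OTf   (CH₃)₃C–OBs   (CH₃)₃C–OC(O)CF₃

(CH₃)₃C–N₂⁺ > (CH₃)₃C–OTf > (CH₃)₃C–OBs > (CH₃)₃C–OC(O)CF₃ > (CH₃)₃C–OCHO > (CH₃)₃C–SCH₃

Same R in every case — rank the leaving groups.
A good leaving group is a weak base: the lower the pKₐ of its conjugate acid, the more readily it departs.
(CH₃)₃C–N₂⁺ loses N₂: no meaningful conjugate acid; N₂ departs as an exceptionally stable neutral molecule
(CH₃)₃C–OTf loses OTf⁻: pKₐ(CF₃SO₃H (triflic acid)) ≈ -14
(CH₃)₃C–OBs loses OBs⁻: pKₐ(p-BrC₆H₄SO₃H) ≈ -2.8
(CH₃)₃C–OC(O)CF₃ loses CF₃COO⁻: pKₐ(CF₃COOH) ≈ 0.2
(CH₃)₃C–OCHO loses HCOO⁻: pKₐ(HCOOH) ≈ 3.8
(CH₃)₃C–SCH₃ loses RS⁻: pKₐ(RSH (a thiol)) ≈ 10.5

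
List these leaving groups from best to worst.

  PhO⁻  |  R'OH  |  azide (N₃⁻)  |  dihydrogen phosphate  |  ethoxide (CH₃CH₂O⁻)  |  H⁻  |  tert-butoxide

R'OH > dihydrogen phosphate > azide (N₃⁻) > PhO⁻ > ethoxide (CH₃CH₂O⁻) > tert-butoxide > H⁻

R'OH: pKₐ(R'OH₂⁺) ≈ -2.4
dihydrogen phosphate: pKₐ(H₃PO₄) ≈ 2.1
azide (N₃⁻): pKₐ(HN₃) ≈ 4.7
PhO⁻: pKₐ(C₆H₅OH (phenol)) ≈ 10
ethoxide (CH₃CH₂O⁻): pKₐ(CH₃CH₂OH) ≈ 16
tert-butoxide: pKₐ(t-BuOH) ≈ 18
H⁻: pKₐ(H₂) ≈ 36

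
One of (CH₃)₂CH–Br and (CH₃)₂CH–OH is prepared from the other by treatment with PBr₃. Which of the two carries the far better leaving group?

(CH₃)₂CH–Br

From (CH₃)₂CH–OH the departing group would be OH⁻ (pKₐ(H₂O) ≈ 15.7). Strong base; essentially never leaves without prior activation.
From (CH₃)₂CH–Br the leaving group is Br⁻ (pKₐ(HBr) ≈ -9). Weak base; good leaving group.
Treatment with PBr₃ works by replacing the hydroxyl with bromide, making (CH₃)₂CH–Br enormously more reactive.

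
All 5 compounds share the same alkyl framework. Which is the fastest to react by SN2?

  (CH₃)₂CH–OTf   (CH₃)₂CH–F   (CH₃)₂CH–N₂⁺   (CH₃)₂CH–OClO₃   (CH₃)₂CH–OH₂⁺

The skeletons are identical, so relative rate is governed entirely by leaving-group ability.
Rank by basicity of the departing species: weakest base leaves most easily.
(CH₃)₂CH–N₂⁺ loses N₂: no meaningful conjugate acid; N₂ departs as an exceptionally stable neutral molecule
(CH₃)₂CH–OTf loses OTf⁻: pKₐ(CF₃SO₃H (triflic acid)) ≈ -14
(CH₃)₂CH–OClO₃ loses ClO₄⁻: pKₐ(HClO₄) ≈ -10
(CH₃)₂CH–OH₂⁺ loses H₂O: pKₐ(H₃O⁺) ≈ -1.7
(CH₃)₂CH–F loses F⁻: pKₐ(HF) ≈ 3.2

(CH₃)₂CH–N₂⁺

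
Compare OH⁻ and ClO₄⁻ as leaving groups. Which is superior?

ClO₄⁻ is the better leaving group.
pKₐ(HClO₄) ≈ -10 versus pKₐ(H₂O) ≈ 15.7: ClO₄⁻ is the much weaker base.
Extremely weak base; rarely used for safety reasons.

ClO₄⁻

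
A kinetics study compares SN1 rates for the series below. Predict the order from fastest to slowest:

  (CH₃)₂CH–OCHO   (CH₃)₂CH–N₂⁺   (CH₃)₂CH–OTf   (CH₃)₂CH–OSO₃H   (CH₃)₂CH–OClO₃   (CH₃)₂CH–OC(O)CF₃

(CH₃)₂CH–N₂⁺ > (CH₃)₂CH–OTf > (CH₃)₂CH–OClO₃ > (CH₃)₂CH–OSO₃H > (CH₃)₂CH–OC(O)CF₃ > (CH₃)₂CH–OCHO

Identical carbon frameworks mean the comparison reduces to leaving-group quality.
The more stable X⁻ (or X) is on its own — i.e. the weaker a base it is — the better a leaving group it makes.
(CH₃)₂CH–N₂⁺ loses N₂: no meaningful conjugate acid; N₂ departs as an exceptionally stable neutral molecule
(CH₃)₂CH–OTf loses OTf⁻: pKₐ(CF₃SO₃H (triflic acid)) ≈ -14
(CH₃)₂CH–OClO₃ loses ClO₄⁻: pKₐ(HClO₄) ≈ -10
(CH₃)₂CH–OSO₃H loses HSO₄⁻: pKₐ(H₂SO₄) ≈ -3
(CH₃)₂CH–OC(O)CF₃ loses CF₃COO⁻: pKₐ(CF₃COOH) ≈ 0.2
(CH₃)₂CH–OCHO loses HCOO⁻: pKₐ(HCOOH) ≈ 3.8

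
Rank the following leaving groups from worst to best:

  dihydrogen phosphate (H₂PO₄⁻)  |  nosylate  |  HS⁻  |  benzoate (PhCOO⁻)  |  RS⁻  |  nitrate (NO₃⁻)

RS⁻ < HS⁻ < benzoate (PhCOO⁻) < dihydrogen phosphate (H₂PO₄⁻) < nitrate (NO₃⁻) < nosylate

nosylate: pKₐ(p-O₂NC₆H₄SO₃H) ≈ -3.5
nitrate (NO₃⁻): pKₐ(HNO₃) ≈ -1.3 — resonance-delocalised over three oxygens
dihydrogen phosphate (H₂PO₄⁻): pKₐ(H₃PO₄) ≈ 2.1 — moderate base; biological leaving group after further activation
benzoate (PhCOO⁻): pKₐ(C₆H₅COOH) ≈ 4.2 — aryl carboxylate
HS⁻: pKₐ(H₂S) ≈ 7 — larger and more polarisable than the oxygen analogue
RS⁻: pKₐ(RSH (a thiol)) ≈ 10.5
Listed from poorest to best leaving group as asked.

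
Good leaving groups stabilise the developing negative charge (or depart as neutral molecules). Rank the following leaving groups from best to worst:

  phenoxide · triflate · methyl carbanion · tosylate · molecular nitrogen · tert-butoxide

molecular nitrogen > triflate > tosylate > phenoxide > tert-butoxide > methyl carbanion

Leaving-group ability tracks the stability of the departed species; conjugate-acid pKₐ is the usual yardstick (lower pKₐ → better LG).
molecular nitrogen: no meaningful conjugate acid; N₂ departs as an exceptionally stable neutral molecule
triflate: pKₐ(CF₃SO₃H (triflic acid)) ≈ -14
tosylate: pKₐ(p-CH₃C₆H₄SO₃H (TsOH)) ≈ -2.8
phenoxide: pKₐ(C₆H₅OH (phenol)) ≈ 10
tert-butoxide: pKₐ(t-BuOH) ≈ 18
methyl carbanion: pKₐ(CH₄) ≈ 48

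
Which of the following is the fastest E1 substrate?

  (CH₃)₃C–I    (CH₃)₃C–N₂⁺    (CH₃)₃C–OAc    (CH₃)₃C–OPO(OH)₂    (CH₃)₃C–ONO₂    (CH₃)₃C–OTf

(CH₃)₃C–N₂⁺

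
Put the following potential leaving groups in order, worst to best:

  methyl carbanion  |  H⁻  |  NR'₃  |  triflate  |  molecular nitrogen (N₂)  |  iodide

methyl carbanion < H⁻ < NR'₃ < iodide < triflate < molecular nitrogen (N₂)

The more stable X⁻ (or X) is on its own — i.e. the weaker a base it is — the better a leaving group it makes.
molecular nitrogen (N₂): no meaningful conjugate acid; N₂ departs as an exceptionally stable neutral molecule
triflate: pKₐ(CF₃SO₃H (triflic acid)) ≈ -14
iodide: pKₐ(HI) ≈ -10
NR'₃: pKₐ(R'₃NH⁺) ≈ 10.7
H⁻: pKₐ(H₂) ≈ 36
methyl carbanion: pKₐ(CH₄) ≈ 48
The question asks for worst first, so the sequence is read in increasing leaving-group ability.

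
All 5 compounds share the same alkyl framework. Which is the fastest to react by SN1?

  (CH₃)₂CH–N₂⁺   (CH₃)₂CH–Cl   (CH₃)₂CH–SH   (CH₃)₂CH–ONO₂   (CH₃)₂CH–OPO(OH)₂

(CH₃)₂CH–N₂⁺

The skeletons are identical, so relative rate is governed entirely by leaving-group ability.
Rank by basicity of the departing species: weakest base leaves most easily.
(CH₃)₂CH–N₂⁺ loses N₂: no meaningful conjugate acid; N₂ departs as an exceptionally stable neutral molecule
(CH₃)₂CH–Cl loses Cl⁻: pKₐ(HCl) ≈ -7
(CH₃)₂CH–ONO₂ loses NO₃⁻: pKₐ(HNO₃) ≈ -1.3
(CH₃)₂CH–OPO(OH)₂ loses H₂PO₄⁻: pKₐ(H₃PO₄) ≈ 2.1
(CH₃)₂CH–SH loses HS⁻: pKₐ(H₂S) ≈ 7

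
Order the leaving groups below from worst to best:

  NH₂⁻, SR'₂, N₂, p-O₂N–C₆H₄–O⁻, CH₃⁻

The more stable X⁻ (or X) is on its own — i.e. the weaker a base it is — the better a leaving group it makes.
N₂: no meaningful conjugate acid; N₂ departs as an exceptionally stable neutral molecule
SR'₂: pKₐ(R'₂SH⁺) ≈ -7
p-O₂N–C₆H₄–O⁻: pKₐ(p-nitrophenol) ≈ 7.2
NH₂⁻: pKₐ(NH₃) ≈ 38
CH₃⁻: pKₐ(CH₄) ≈ 48
The question asks for worst first, so the sequence is read in increasing leaving-group ability.

CH₃⁻ < NH₂⁻ < p-O₂N–C₆H₄–O⁻ < SR'₂ < N₂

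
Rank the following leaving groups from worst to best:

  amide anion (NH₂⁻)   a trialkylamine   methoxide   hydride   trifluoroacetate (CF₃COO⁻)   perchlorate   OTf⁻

Rank by basicity of the departing species: weakest base leaves most easily.
OTf⁻: pKₐ(CF₃SO₃H (triflic acid)) ≈ -14 — charge spread over three oxygens and a CF₃ group; the premier leaving group in synthesis
perchlorate: pKₐ(HClO₄) ≈ -10
trifluoroacetate (CF₃COO⁻): pKₐ(CF₃COOH) ≈ 0.2
a trialkylamine: pKₐ(R'₃NH⁺) ≈ 10.7 — neutral but still a fairly strong base; Hofmann-elimination LG
methoxide: pKₐ(CH₃OH) ≈ 15.5 — strong base; alkoxides do not leave unassisted
hydride: pKₐ(H₂) ≈ 36
amide anion (NH₂⁻): pKₐ(NH₃) ≈ 38 — extremely strong base; never a leaving group
Reversing gives the worst-to-best order requested.

amide anion (NH₂⁻) < hydride < methoxide < a trialkylamine < trifluoroacetate (CF₃COO⁻) < perchlorate < OTf⁻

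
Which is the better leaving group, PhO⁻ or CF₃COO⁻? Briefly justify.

CF₃COO⁻

CF₃COO⁻ is the better leaving group.
pKₐ(CF₃COOH) ≈ 0.2 versus pKₐ(C₆H₅OH (phenol)) ≈ 10: CF₃COO⁻ is the much weaker base.
Strongly electron-withdrawing CF₃ stabilises the carboxylate.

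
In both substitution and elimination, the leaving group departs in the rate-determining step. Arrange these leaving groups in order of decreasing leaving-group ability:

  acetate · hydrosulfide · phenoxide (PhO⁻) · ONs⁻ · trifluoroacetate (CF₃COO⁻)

Rank by basicity of the departing species: weakest base leaves most easily.
ONs⁻: pKₐ(p-O₂NC₆H₄SO₃H) ≈ -3.5 — p-nitro group further stabilises the sulfonate
trifluoroacetate (CF₃COO⁻): pKₐ(CF₃COOH) ≈ 0.2
acetate: pKₐ(CH₃COOH) ≈ 4.8
hydrosulfide: pKₐ(H₂S) ≈ 7 — larger and more polarisable than the oxygen analogue
phenoxide (PhO⁻): pKₐ(C₆H₅OH (phenol)) ≈ 10 — resonance into the ring helps, but still a poor LG

ONs⁻ > trifluoroacetate (CF₃COO⁻) > acetate > hydrosulfide > phenoxide (PhO⁻)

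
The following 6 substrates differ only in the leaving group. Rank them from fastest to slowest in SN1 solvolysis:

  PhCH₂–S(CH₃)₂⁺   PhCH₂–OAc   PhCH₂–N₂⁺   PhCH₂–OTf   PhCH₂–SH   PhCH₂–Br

PhCH₂–N₂⁺ > PhCH₂–OTf > PhCH₂–Br > PhCH₂–S(CH₃)₂⁺ > PhCH₂–OAc > PhCH₂–SH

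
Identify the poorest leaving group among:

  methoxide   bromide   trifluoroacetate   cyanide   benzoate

bromide: pKₐ(HBr) ≈ -9
trifluoroacetate: pKₐ(CF₃COOH) ≈ 0.2
benzoate: pKₐ(C₆H₅COOH) ≈ 4.2
cyanide: pKₐ(HCN) ≈ 9.2
methoxide: pKₐ(CH₃OH) ≈ 15.5

methoxide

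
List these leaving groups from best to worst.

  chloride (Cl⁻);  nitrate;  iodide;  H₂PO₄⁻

iodide > chloride (Cl⁻) > nitrate > H₂PO₄⁻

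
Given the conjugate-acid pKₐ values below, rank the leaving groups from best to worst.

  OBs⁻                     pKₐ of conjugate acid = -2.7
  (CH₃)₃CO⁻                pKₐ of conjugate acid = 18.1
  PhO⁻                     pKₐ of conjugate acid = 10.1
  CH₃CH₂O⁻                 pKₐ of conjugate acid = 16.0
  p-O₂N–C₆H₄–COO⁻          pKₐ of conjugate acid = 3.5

Lower conjugate-acid pKₐ ⇒ weaker base ⇒ better leaving group.
Sorting by the given values: OBs⁻ (-2.7), p-O₂N–C₆H₄–COO⁻ (3.5), PhO⁻ (10.1), CH₃CH₂O⁻ (16.0), (CH₃)₃CO⁻ (18.1).

OBs⁻ > p-O₂N–C₆H₄–COO⁻ > PhO⁻ > CH₃CH₂O⁻ > (CH₃)₃CO⁻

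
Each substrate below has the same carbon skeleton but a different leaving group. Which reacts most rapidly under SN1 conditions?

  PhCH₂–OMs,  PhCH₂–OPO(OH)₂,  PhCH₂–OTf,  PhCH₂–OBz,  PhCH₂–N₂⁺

PhCH₂–N₂⁺

With the same alkyl group throughout, only the leaving group differentiates the rates.
Rank by basicity of the departing species: weakest base leaves most easily.
PhCH₂–N₂⁺ loses N₂: no meaningful conjugate acid; N₂ departs as an exceptionally stable neutral molecule
PhCH₂–OTf loses OTf⁻: pKₐ(CF₃SO₃H (triflic acid)) ≈ -14
PhCH₂–OMs loses OMs⁻: pKₐ(CH₃SO₃H (MsOH)) ≈ -1.9
PhCH₂–OPO(OH)₂ loses H₂PO₄⁻: pKₐ(H₃PO₄) ≈ 2.1
PhCH₂–OBz loses PhCOO⁻: pKₐ(C₆H₅COOH) ≈ 4.2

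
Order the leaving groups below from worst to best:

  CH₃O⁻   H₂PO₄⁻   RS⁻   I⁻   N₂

N₂: no meaningful conjugate acid; N₂ departs as an exceptionally stable neutral molecule
I⁻: pKₐ(HI) ≈ -10
H₂PO₄⁻: pKₐ(H₃PO₄) ≈ 2.1
RS⁻: pKₐ(RSH (a thiol)) ≈ 10.5
CH₃O⁻: pKₐ(CH₃OH) ≈ 15.5
Reversing gives the worst-to-best order requested.

CH₃O⁻ < RS⁻ < H₂PO₄⁻ < I⁻ < N₂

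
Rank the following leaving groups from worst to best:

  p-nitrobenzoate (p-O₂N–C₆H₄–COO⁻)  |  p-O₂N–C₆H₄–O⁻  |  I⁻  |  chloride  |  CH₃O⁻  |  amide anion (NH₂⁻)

amide anion (NH₂⁻) < CH₃O⁻ < p-O₂N–C₆H₄–O⁻ < p-nitrobenzoate (p-O₂N–C₆H₄–COO⁻) < chloride < I⁻

The more stable X⁻ (or X) is on its own — i.e. the weaker a base it is — the better a leaving group it makes.
I⁻: pKₐ(HI) ≈ -10 — large, highly polarisable; very weak base
chloride: pKₐ(HCl) ≈ -7
p-nitrobenzoate (p-O₂N–C₆H₄–COO⁻): pKₐ(p-nitrobenzoic acid) ≈ 3.4 — electron-withdrawing nitro group stabilises the carboxylate
p-O₂N–C₆H₄–O⁻: pKₐ(p-nitrophenol) ≈ 7.2 — nitro group delocalises the charge; the classic chromogenic LG
CH₃O⁻: pKₐ(CH₃OH) ≈ 15.5 — strong base; alkoxides do not leave unassisted
amide anion (NH₂⁻): pKₐ(NH₃) ≈ 38 — extremely strong base; never a leaving group
Listed from poorest to best leaving group as asked.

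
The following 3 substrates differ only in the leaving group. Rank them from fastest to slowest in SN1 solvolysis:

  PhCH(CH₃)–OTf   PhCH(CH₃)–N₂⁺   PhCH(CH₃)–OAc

PhCH(CH₃)–N₂⁺ > PhCH(CH₃)–OTf > PhCH(CH₃)–OAc

With the same alkyl group throughout, only the leaving group differentiates the rates.
Rank by basicity of the departing species: weakest base leaves most easily.
PhCH(CH₃)–N₂⁺ loses N₂: no meaningful conjugate acid; N₂ departs as an exceptionally stable neutral molecule
PhCH(CH₃)–OTf loses OTf⁻: pKₐ(CF₃SO₃H (triflic acid)) ≈ -14
PhCH(CH₃)–OAc loses AcO⁻: pKₐ(CH₃COOH) ≈ 4.8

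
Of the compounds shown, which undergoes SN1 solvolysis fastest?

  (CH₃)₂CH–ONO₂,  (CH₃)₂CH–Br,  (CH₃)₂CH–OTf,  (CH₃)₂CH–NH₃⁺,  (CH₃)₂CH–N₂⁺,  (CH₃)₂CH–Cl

(CH₃)₂CH–N₂⁺

Identical carbon frameworks mean the comparison reduces to leaving-group quality.
The more stable X⁻ (or X) is on its own — i.e. the weaker a base it is — the better a leaving group it makes.
(CH₃)₂CH–N₂⁺ loses N₂: no meaningful conjugate acid; N₂ departs as an exceptionally stable neutral molecule
(CH₃)₂CH–OTf loses OTf⁻: pKₐ(CF₃SO₃H (triflic acid)) ≈ -14
(CH₃)₂CH–Br loses Br⁻: pKₐ(HBr) ≈ -9
(CH₃)₂CH–Cl loses Cl⁻: pKₐ(HCl) ≈ -7
(CH₃)₂CH–ONO₂ loses NO₃⁻: pKₐ(HNO₃) ≈ -1.3
(CH₃)₂CH–NH₃⁺ loses NH₃: pKₐ(NH₄⁺) ≈ 9.2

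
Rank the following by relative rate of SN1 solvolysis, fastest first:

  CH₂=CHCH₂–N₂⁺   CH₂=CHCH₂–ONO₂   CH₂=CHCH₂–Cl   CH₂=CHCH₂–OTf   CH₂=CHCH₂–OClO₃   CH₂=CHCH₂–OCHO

Same R in every case — rank the leaving groups.
A good leaving group is a weak base: the lower the pKₐ of its conjugate acid, the more readily it departs.
CH₂=CHCH₂–N₂⁺ loses N₂: no meaningful conjugate acid; N₂ departs as an exceptionally stable neutral molecule
CH₂=CHCH₂–OTf loses OTf⁻: pKₐ(CF₃SO₃H (triflic acid)) ≈ -14
CH₂=CHCH₂–OClO₃ loses ClO₄⁻: pKₐ(HClO₄) ≈ -10
CH₂=CHCH₂–Cl loses Cl⁻: pKₐ(HCl) ≈ -7
CH₂=CHCH₂–ONO₂ loses NO₃⁻: pKₐ(HNO₃) ≈ -1.3
CH₂=CHCH₂–OCHO loses HCOO⁻: pKₐ(HCOOH) ≈ 3.8

CH₂=CHCH₂–N₂⁺ > CH₂=CHCH₂–OTf > CH₂=CHCH₂–OClO₃ > CH₂=CHCH₂–Cl > CH₂=CHCH₂–ONO₂ > CH₂=CHCH₂–OCHO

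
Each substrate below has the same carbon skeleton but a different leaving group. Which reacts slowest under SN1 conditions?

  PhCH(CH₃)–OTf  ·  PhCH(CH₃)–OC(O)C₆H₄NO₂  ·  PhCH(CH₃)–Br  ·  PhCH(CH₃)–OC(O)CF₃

PhCH(CH₃)–OC(O)C₆H₄NO₂

The skeletons are identical, so relative rate is governed entirely by leaving-group ability.
The more stable X⁻ (or X) is on its own — i.e. the weaker a base it is — the better a leaving group it makes.
PhCH(CH₃)–OTf loses OTf⁻: pKₐ(CF₃SO₃H (triflic acid)) ≈ -14
PhCH(CH₃)–Br loses Br⁻: pKₐ(HBr) ≈ -9
PhCH(CH₃)–OC(O)CF₃ loses CF₃COO⁻: pKₐ(CF₃COOH) ≈ 0.2
PhCH(CH₃)–OC(O)C₆H₄NO₂ loses p-O₂N–C₆H₄–COO⁻: pKₐ(p-nitrobenzoic acid) ≈ 3.4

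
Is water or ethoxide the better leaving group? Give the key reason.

water is the better leaving group.
pKₐ(H₃O⁺) ≈ -1.7 versus pKₐ(CH₃CH₂OH) ≈ 16: water is the much weaker base.
Neutral; leaves from a protonated alcohol (R–OH₂⁺).

water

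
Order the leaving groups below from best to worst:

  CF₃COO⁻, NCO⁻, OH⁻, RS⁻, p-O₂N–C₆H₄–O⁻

CF₃COO⁻ > NCO⁻ > p-O₂N–C₆H₄–O⁻ > RS⁻ > OH⁻

CF₃COO⁻: pKₐ(CF₃COOH) ≈ 0.2
NCO⁻: pKₐ(HOCN) ≈ 3.5
p-O₂N–C₆H₄–O⁻: pKₐ(p-nitrophenol) ≈ 7.2 — nitro group delocalises the charge; the classic chromogenic LG
RS⁻: pKₐ(RSH (a thiol)) ≈ 10.5 — moderately basic; rarely leaves without activation
OH⁻: pKₐ(H₂O) ≈ 15.7 — strong base; essentially never leaves without prior activation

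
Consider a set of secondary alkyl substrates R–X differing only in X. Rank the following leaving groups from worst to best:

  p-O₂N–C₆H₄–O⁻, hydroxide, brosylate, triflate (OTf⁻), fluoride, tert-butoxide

triflate (OTf⁻): pKₐ(CF₃SO₃H (triflic acid)) ≈ -14 — charge spread over three oxygens and a CF₃ group; the premier leaving group in synthesis
brosylate: pKₐ(p-BrC₆H₄SO₃H) ≈ -2.8 — arenesulfonate with a p-bromo substituent
fluoride: pKₐ(HF) ≈ 3.2
p-O₂N–C₆H₄–O⁻: pKₐ(p-nitrophenol) ≈ 7.2 — nitro group delocalises the charge; the classic chromogenic LG
hydroxide: pKₐ(H₂O) ≈ 15.7 — strong base; essentially never leaves without prior activation
tert-butoxide: pKₐ(t-BuOH) ≈ 18 — bulky, strongly basic alkoxide
Reversing gives the worst-to-best order requested.

tert-butoxide < hydroxide < p-O₂N–C₆H₄–O⁻ < fluoride < brosylate < triflate (OTf⁻)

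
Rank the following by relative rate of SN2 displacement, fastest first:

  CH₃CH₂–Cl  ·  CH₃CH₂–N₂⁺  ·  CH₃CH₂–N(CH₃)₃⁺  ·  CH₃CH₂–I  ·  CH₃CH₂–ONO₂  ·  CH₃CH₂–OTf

CH₃CH₂–N₂⁺ > CH₃CH₂–OTf > CH₃CH₂–I > CH₃CH₂–Cl > CH₃CH₂–ONO₂ > CH₃CH₂–N(CH₃)₃⁺

With the same alkyl group throughout, only the leaving group differentiates the rates.
Leaving-group ability tracks the stability of the departed species; conjugate-acid pKₐ is the usual yardstick (lower pKₐ → better LG).
CH₃CH₂–N₂⁺ loses N₂: no meaningful conjugate acid; N₂ departs as an exceptionally stable neutral molecule
CH₃CH₂–OTf loses OTf⁻: pKₐ(CF₃SO₃H (triflic acid)) ≈ -14
CH₃CH₂–I loses I⁻: pKₐ(HI) ≈ -10
CH₃CH₂–Cl loses Cl⁻: pKₐ(HCl) ≈ -7
CH₃CH₂–ONO₂ loses NO₃⁻: pKₐ(HNO₃) ≈ -1.3
CH₃CH₂–N(CH₃)₃⁺ loses NR'₃: pKₐ(R'₃NH⁺) ≈ 10.7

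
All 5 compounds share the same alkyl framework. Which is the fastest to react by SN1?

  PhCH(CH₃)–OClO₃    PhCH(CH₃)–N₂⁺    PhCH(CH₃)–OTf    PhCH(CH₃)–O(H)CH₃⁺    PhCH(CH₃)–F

PhCH(CH₃)–N₂⁺

With the same alkyl group throughout, only the leaving group differentiates the rates.
The more stable X⁻ (or X) is on its own — i.e. the weaker a base it is — the better a leaving group it makes.
PhCH(CH₃)–N₂⁺ loses N₂: no meaningful conjugate acid; N₂ departs as an exceptionally stable neutral molecule
PhCH(CH₃)–OTf loses OTf⁻: pKₐ(CF₃SO₃H (triflic acid)) ≈ -14
PhCH(CH₃)–OClO₃ loses ClO₄⁻: pKₐ(HClO₄) ≈ -10
PhCH(CH₃)–O(H)CH₃⁺ loses R'OH: pKₐ(R'OH₂⁺) ≈ -2.4
PhCH(CH₃)–F loses F⁻: pKₐ(HF) ≈ 3.2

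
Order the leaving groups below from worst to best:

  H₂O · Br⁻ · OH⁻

The more stable X⁻ (or X) is on its own — i.e. the weaker a base it is — the better a leaving group it makes.
Br⁻: pKₐ(HBr) ≈ -9
H₂O: pKₐ(H₃O⁺) ≈ -1.7
OH⁻: pKₐ(H₂O) ≈ 15.7
Reversing gives the worst-to-best order requested.

OH⁻ < H₂O < Br⁻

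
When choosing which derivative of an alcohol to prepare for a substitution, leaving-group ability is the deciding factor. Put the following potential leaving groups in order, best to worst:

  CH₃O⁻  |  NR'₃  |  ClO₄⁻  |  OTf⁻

OTf⁻ > ClO₄⁻ > NR'₃ > CH₃O⁻

OTf⁻: pKₐ(CF₃SO₃H (triflic acid)) ≈ -14 — charge spread over three oxygens and a CF₃ group; the premier leaving group in synthesis
ClO₄⁻: pKₐ(HClO₄) ≈ -10
NR'₃: pKₐ(R'₃NH⁺) ≈ 10.7 — neutral but still a fairly strong base; Hofmann-elimination LG
CH₃O⁻: pKₐ(CH₃OH) ≈ 15.5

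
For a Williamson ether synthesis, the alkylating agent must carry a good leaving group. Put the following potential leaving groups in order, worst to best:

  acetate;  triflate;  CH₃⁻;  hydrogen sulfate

triflate: pKₐ(CF₃SO₃H (triflic acid)) ≈ -14
hydrogen sulfate: pKₐ(H₂SO₄) ≈ -3
acetate: pKₐ(CH₃COOH) ≈ 4.8
CH₃⁻: pKₐ(CH₄) ≈ 48
Reversing gives the worst-to-best order requested.

CH₃⁻ < acetate < hydrogen sulfate < triflate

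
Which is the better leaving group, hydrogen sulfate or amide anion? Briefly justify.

hydrogen sulfate is the better leaving group.
pKₐ(H₂SO₄) ≈ -3 versus pKₐ(NH₃) ≈ 38: hydrogen sulfate is the much weaker base.
Conjugate base of a strong mineral acid.

hydrogen sulfate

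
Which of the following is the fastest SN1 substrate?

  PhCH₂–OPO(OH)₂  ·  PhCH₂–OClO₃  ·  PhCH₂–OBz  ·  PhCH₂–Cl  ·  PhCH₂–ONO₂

Identical carbon frameworks mean the comparison reduces to leaving-group quality.
The more stable X⁻ (or X) is on its own — i.e. the weaker a base it is — the better a leaving group it makes.
PhCH₂–OClO₃ loses ClO₄⁻: pKₐ(HClO₄) ≈ -10
PhCH₂–Cl loses Cl⁻: pKₐ(HCl) ≈ -7
PhCH₂–ONO₂ loses NO₃⁻: pKₐ(HNO₃) ≈ -1.3
PhCH₂–OPO(OH)₂ loses H₂PO₄⁻: pKₐ(H₃PO₄) ≈ 2.1
PhCH₂–OBz loses PhCOO⁻: pKₐ(C₆H₅COOH) ≈ 4.2

PhCH₂–OClO₃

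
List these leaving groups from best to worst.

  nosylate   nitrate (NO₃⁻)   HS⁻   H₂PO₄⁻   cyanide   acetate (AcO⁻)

nosylate > nitrate (NO₃⁻) > H₂PO₄⁻ > acetate (AcO⁻) > HS⁻ > cyanide

nosylate: pKₐ(p-O₂NC₆H₄SO₃H) ≈ -3.5 — p-nitro group further stabilises the sulfonate
nitrate (NO₃⁻): pKₐ(HNO₃) ≈ -1.3
H₂PO₄⁻: pKₐ(H₃PO₄) ≈ 2.1
acetate (AcO⁻): pKₐ(CH₃COOH) ≈ 4.8 — resonance-stabilised but still a weak base
HS⁻: pKₐ(H₂S) ≈ 7 — larger and more polarisable than the oxygen analogue
cyanide: pKₐ(HCN) ≈ 9.2 — sp carbon stabilises the charge somewhat, but still a poor LG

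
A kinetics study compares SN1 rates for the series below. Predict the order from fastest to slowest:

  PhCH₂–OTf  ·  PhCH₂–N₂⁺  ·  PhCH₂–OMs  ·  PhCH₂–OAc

The skeletons are identical, so relative rate is governed entirely by leaving-group ability.
A good leaving group is a weak base: the lower the pKₐ of its conjugate acid, the more readily it departs.
PhCH₂–N₂⁺ loses N₂: no meaningful conjugate acid; N₂ departs as an exceptionally stable neutral molecule
PhCH₂–OTf loses OTf⁻: pKₐ(CF₃SO₃H (triflic acid)) ≈ -14
PhCH₂–OMs loses OMs⁻: pKₐ(CH₃SO₃H (MsOH)) ≈ -1.9
PhCH₂–OAc loses AcO⁻: pKₐ(CH₃COOH) ≈ 4.8

PhCH₂–N₂⁺ > PhCH₂–OTf > PhCH₂–OMs > PhCH₂–OAc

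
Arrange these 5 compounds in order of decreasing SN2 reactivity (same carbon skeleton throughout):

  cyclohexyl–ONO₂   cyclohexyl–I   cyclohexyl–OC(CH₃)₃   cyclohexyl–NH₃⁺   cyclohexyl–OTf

With the same alkyl group throughout, only the leaving group differentiates the rates.
The more stable X⁻ (or X) is on its own — i.e. the weaker a base it is — the better a leaving group it makes.
cyclohexyl–OTf loses OTf⁻: pKₐ(CF₃SO₃H (triflic acid)) ≈ -14
cyclohexyl–I loses I⁻: pKₐ(HI) ≈ -10
cyclohexyl–ONO₂ loses NO₃⁻: pKₐ(HNO₃) ≈ -1.3
cyclohexyl–NH₃⁺ loses NH₃: pKₐ(NH₄⁺) ≈ 9.2
cyclohexyl–OC(CH₃)₃ loses (CH₃)₃CO⁻: pKₐ(t-BuOH) ≈ 18

cyclohexyl–OTf > cyclohexyl–I > cyclohexyl–ONO₂ > cyclohexyl–NH₃⁺ > cyclohexyl–OC(CH₃)₃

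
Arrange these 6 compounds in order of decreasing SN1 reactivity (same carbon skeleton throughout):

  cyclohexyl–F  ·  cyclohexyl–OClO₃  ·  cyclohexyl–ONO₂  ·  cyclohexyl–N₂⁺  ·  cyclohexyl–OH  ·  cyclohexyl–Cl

The skeletons are identical, so relative rate is governed entirely by leaving-group ability.
Rank by basicity of the departing species: weakest base leaves most easily.
cyclohexyl–N₂⁺ loses N₂: no meaningful conjugate acid; N₂ departs as an exceptionally stable neutral molecule
cyclohexyl–OClO₃ loses ClO₄⁻: pKₐ(HClO₄) ≈ -10
cyclohexyl–Cl loses Cl⁻: pKₐ(HCl) ≈ -7
cyclohexyl–ONO₂ loses NO₃⁻: pKₐ(HNO₃) ≈ -1.3
cyclohexyl–F loses F⁻: pKₐ(HF) ≈ 3.2
cyclohexyl–OH loses OH⁻: pKₐ(H₂O) ≈ 15.7

cyclohexyl–N₂⁺ > cyclohexyl–OClO₃ > cyclohexyl–Cl > cyclohexyl–ONO₂ > cyclohexyl–F > cyclohexyl–OH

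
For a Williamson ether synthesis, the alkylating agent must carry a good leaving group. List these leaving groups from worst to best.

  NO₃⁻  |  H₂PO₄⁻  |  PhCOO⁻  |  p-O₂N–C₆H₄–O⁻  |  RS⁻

RS⁻ < p-O₂N–C₆H₄–O⁻ < PhCOO⁻ < H₂PO₄⁻ < NO₃⁻

NO₃⁻: pKₐ(HNO₃) ≈ -1.3
H₂PO₄⁻: pKₐ(H₃PO₄) ≈ 2.1
PhCOO⁻: pKₐ(C₆H₅COOH) ≈ 4.2 — aryl carboxylate
p-O₂N–C₆H₄–O⁻: pKₐ(p-nitrophenol) ≈ 7.2 — nitro group delocalises the charge; the classic chromogenic LG
RS⁻: pKₐ(RSH (a thiol)) ≈ 10.5
The question asks for worst first, so the sequence is read in increasing leaving-group ability.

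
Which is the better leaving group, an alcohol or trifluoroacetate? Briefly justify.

an alcohol is the better leaving group.
pKₐ(R'OH₂⁺) ≈ -2.4 versus pKₐ(CF₃COOH) ≈ 0.2: an alcohol is the much weaker base.
Neutral; leaves from a protonated ether (an oxonium ion, R–O(H)R'⁺).

an alcohol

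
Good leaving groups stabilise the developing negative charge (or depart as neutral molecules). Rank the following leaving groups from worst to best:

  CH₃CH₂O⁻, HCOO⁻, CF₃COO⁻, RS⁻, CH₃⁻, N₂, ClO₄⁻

Rank by basicity of the departing species: weakest base leaves most easily.
N₂: no meaningful conjugate acid; N₂ departs as an exceptionally stable neutral molecule
ClO₄⁻: pKₐ(HClO₄) ≈ -10
CF₃COO⁻: pKₐ(CF₃COOH) ≈ 0.2
HCOO⁻: pKₐ(HCOOH) ≈ 3.8
RS⁻: pKₐ(RSH (a thiol)) ≈ 10.5
CH₃CH₂O⁻: pKₐ(CH₃CH₂OH) ≈ 16
CH₃⁻: pKₐ(CH₄) ≈ 48
Reversing gives the worst-to-best order requested.

CH₃⁻ < CH₃CH₂O⁻ < RS⁻ < HCOO⁻ < CF₃COO⁻ < ClO₄⁻ < N₂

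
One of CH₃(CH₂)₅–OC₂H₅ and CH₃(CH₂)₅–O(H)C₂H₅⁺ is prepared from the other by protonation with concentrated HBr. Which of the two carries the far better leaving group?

CH₃(CH₂)₅–O(H)C₂H₅⁺

From CH₃(CH₂)₅–OC₂H₅ the departing group would be CH₃CH₂O⁻ (pKₐ(CH₃CH₂OH) ≈ 16). Strong base; alkoxides do not leave unassisted.
From CH₃(CH₂)₅–O(H)C₂H₅⁺ the leaving group is R'OH (pKₐ(R'OH₂⁺) ≈ -2.4). Neutral; leaves from a protonated ether (an oxonium ion, R–O(H)R'⁺).
Protonation with concentrated HBr works by allowing neutral ethanol, rather than ethoxide, to depart, making CH₃(CH₂)₅–O(H)C₂H₅⁺ enormously more reactive.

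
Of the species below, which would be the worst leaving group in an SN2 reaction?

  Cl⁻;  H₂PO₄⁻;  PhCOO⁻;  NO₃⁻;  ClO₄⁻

PhCOO⁻

ClO₄⁻: pKₐ(HClO₄) ≈ -10
Cl⁻: pKₐ(HCl) ≈ -7
NO₃⁻: pKₐ(HNO₃) ≈ -1.3
H₂PO₄⁻: pKₐ(H₃PO₄) ≈ 2.1
PhCOO⁻: pKₐ(C₆H₅COOH) ≈ 4.2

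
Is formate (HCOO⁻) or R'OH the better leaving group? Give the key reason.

R'OH

R'OH is the better leaving group.
pKₐ(R'OH₂⁺) ≈ -2.4 versus pKₐ(HCOOH) ≈ 3.8: R'OH is the much weaker base.
Neutral; leaves from a protonated ether (an oxonium ion, R–O(H)R'⁺).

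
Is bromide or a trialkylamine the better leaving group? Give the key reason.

bromide

bromide is the better leaving group.
pKₐ(HBr) ≈ -9 versus pKₐ(R'₃NH⁺) ≈ 10.7: bromide is the much weaker base.
Weak base; good leaving group.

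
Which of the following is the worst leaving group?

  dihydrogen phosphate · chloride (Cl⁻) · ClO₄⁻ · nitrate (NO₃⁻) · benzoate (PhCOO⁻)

ClO₄⁻: pKₐ(HClO₄) ≈ -10
chloride (Cl⁻): pKₐ(HCl) ≈ -7
nitrate (NO₃⁻): pKₐ(HNO₃) ≈ -1.3
dihydrogen phosphate: pKₐ(H₃PO₄) ≈ 2.1
benzoate (PhCOO⁻): pKₐ(C₆H₅COOH) ≈ 4.2

benzoate (PhCOO⁻)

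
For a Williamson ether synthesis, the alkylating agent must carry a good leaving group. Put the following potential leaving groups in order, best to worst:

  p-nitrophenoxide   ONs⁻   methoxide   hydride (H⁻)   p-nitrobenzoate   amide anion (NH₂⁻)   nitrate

ONs⁻ > nitrate > p-nitrobenzoate > p-nitrophenoxide > methoxide > hydride (H⁻) > amide anion (NH₂⁻)

The more stable X⁻ (or X) is on its own — i.e. the weaker a base it is — the better a leaving group it makes.
ONs⁻: pKₐ(p-O₂NC₆H₄SO₃H) ≈ -3.5 — p-nitro group further stabilises the sulfonate
nitrate: pKₐ(HNO₃) ≈ -1.3 — resonance-delocalised over three oxygens
p-nitrobenzoate: pKₐ(p-nitrobenzoic acid) ≈ 3.4
p-nitrophenoxide: pKₐ(p-nitrophenol) ≈ 7.2 — nitro group delocalises the charge; the classic chromogenic LG
methoxide: pKₐ(CH₃OH) ≈ 15.5 — strong base; alkoxides do not leave unassisted
hydride (H⁻): pKₐ(H₂) ≈ 36 — extremely strong base; leaves only in special hydride-transfer contexts
amide anion (NH₂⁻): pKₐ(NH₃) ≈ 38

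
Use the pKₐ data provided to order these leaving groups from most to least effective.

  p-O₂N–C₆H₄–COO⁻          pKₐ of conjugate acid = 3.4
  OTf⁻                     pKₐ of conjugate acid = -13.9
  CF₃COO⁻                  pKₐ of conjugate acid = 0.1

OTf⁻ > CF₃COO⁻ > p-O₂N–C₆H₄–COO⁻

Lower conjugate-acid pKₐ ⇒ weaker base ⇒ better leaving group.
Sorting by the given values: OTf⁻ (-13.9), CF₃COO⁻ (0.1), p-O₂N–C₆H₄–COO⁻ (3.4).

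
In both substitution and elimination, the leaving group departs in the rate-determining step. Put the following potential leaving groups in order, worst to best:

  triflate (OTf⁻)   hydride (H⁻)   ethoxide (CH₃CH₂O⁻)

Rank by basicity of the departing species: weakest base leaves most easily.
triflate (OTf⁻): pKₐ(CF₃SO₃H (triflic acid)) ≈ -14 — charge spread over three oxygens and a CF₃ group; the premier leaving group in synthesis
ethoxide (CH₃CH₂O⁻): pKₐ(CH₃CH₂OH) ≈ 16
hydride (H⁻): pKₐ(H₂) ≈ 36
The question asks for worst first, so the sequence is read in increasing leaving-group ability.

hydride (H⁻) < ethoxide (CH₃CH₂O⁻) < triflate (OTf⁻)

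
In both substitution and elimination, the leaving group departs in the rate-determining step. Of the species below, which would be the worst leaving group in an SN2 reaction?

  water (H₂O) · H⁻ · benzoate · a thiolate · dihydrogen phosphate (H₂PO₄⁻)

H⁻

Leaving-group ability tracks the stability of the departed species; conjugate-acid pKₐ is the usual yardstick (lower pKₐ → better LG).
water (H₂O): pKₐ(H₃O⁺) ≈ -1.7
dihydrogen phosphate (H₂PO₄⁻): pKₐ(H₃PO₄) ≈ 2.1
benzoate: pKₐ(C₆H₅COOH) ≈ 4.2
a thiolate: pKₐ(RSH (a thiol)) ≈ 10.5
H⁻: pKₐ(H₂) ≈ 36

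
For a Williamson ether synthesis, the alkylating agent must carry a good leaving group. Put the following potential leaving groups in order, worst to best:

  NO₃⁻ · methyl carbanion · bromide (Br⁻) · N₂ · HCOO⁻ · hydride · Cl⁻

methyl carbanion < hydride < HCOO⁻ < NO₃⁻ < Cl⁻ < bromide (Br⁻) < N₂

Rank by basicity of the departing species: weakest base leaves most easily.
N₂: no meaningful conjugate acid; N₂ departs as an exceptionally stable neutral molecule
bromide (Br⁻): pKₐ(HBr) ≈ -9 — weak base; good leaving group
Cl⁻: pKₐ(HCl) ≈ -7
NO₃⁻: pKₐ(HNO₃) ≈ -1.3
HCOO⁻: pKₐ(HCOOH) ≈ 3.8 — resonance-stabilised carboxylate
hydride: pKₐ(H₂) ≈ 36 — extremely strong base; leaves only in special hydride-transfer contexts
methyl carbanion: pKₐ(CH₄) ≈ 48 — unstabilised carbanion; the worst conceivable leaving group
The question asks for worst first, so the sequence is read in increasing leaving-group ability.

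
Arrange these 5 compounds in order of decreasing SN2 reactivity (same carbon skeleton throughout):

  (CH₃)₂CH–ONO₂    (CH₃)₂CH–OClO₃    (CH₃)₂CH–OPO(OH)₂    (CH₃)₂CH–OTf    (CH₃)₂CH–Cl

With the same alkyl group throughout, only the leaving group differentiates the rates.
The more stable X⁻ (or X) is on its own — i.e. the weaker a base it is — the better a leaving group it makes.
(CH₃)₂CH–OTf loses OTf⁻: pKₐ(CF₃SO₃H (triflic acid)) ≈ -14
(CH₃)₂CH–OClO₃ loses ClO₄⁻: pKₐ(HClO₄) ≈ -10
(CH₃)₂CH–Cl loses Cl⁻: pKₐ(HCl) ≈ -7
(CH₃)₂CH–ONO₂ loses NO₃⁻: pKₐ(HNO₃) ≈ -1.3
(CH₃)₂CH–OPO(OH)₂ loses H₂PO₄⁻: pKₐ(H₃PO₄) ≈ 2.1

(CH₃)₂CH–OTf > (CH₃)₂CH–OClO₃ > (CH₃)₂CH–Cl > (CH₃)₂CH–ONO₂ > (CH₃)₂CH–OPO(OH)₂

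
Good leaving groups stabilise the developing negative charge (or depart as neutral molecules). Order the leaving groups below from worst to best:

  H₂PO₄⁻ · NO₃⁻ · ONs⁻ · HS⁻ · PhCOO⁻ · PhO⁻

ONs⁻: pKₐ(p-O₂NC₆H₄SO₃H) ≈ -3.5
NO₃⁻: pKₐ(HNO₃) ≈ -1.3
H₂PO₄⁻: pKₐ(H₃PO₄) ≈ 2.1
PhCOO⁻: pKₐ(C₆H₅COOH) ≈ 4.2
HS⁻: pKₐ(H₂S) ≈ 7
PhO⁻: pKₐ(C₆H₅OH (phenol)) ≈ 10
Reversing gives the worst-to-best order requested.

PhO⁻ < HS⁻ < PhCOO⁻ < H₂PO₄⁻ < NO₃⁻ < ONs⁻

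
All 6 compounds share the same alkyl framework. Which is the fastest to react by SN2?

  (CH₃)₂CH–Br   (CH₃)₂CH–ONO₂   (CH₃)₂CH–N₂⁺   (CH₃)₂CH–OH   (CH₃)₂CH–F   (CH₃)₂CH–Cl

(CH₃)₂CH–N₂⁺

Identical carbon frameworks mean the comparison reduces to leaving-group quality.
Leaving-group ability tracks the stability of the departed species; conjugate-acid pKₐ is the usual yardstick (lower pKₐ → better LG).
(CH₃)₂CH–N₂⁺ loses N₂: no meaningful conjugate acid; N₂ departs as an exceptionally stable neutral molecule
(CH₃)₂CH–Br loses Br⁻: pKₐ(HBr) ≈ -9
(CH₃)₂CH–Cl loses Cl⁻: pKₐ(HCl) ≈ -7
(CH₃)₂CH–ONO₂ loses NO₃⁻: pKₐ(HNO₃) ≈ -1.3
(CH₃)₂CH–F loses F⁻: pKₐ(HF) ≈ 3.2
(CH₃)₂CH–OH loses OH⁻: pKₐ(H₂O) ≈ 15.7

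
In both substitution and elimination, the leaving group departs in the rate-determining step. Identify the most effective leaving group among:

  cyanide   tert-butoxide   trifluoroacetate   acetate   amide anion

trifluoroacetate: pKₐ(CF₃COOH) ≈ 0.2
acetate: pKₐ(CH₃COOH) ≈ 4.8
cyanide: pKₐ(HCN) ≈ 9.2
tert-butoxide: pKₐ(t-BuOH) ≈ 18
amide anion: pKₐ(NH₃) ≈ 38

trifluoroacetate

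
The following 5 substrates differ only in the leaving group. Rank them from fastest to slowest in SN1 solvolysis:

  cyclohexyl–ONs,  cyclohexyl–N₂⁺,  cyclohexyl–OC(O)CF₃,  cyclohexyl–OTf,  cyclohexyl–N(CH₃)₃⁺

cyclohexyl–N₂⁺ > cyclohexyl–OTf > cyclohexyl–ONs > cyclohexyl–OC(O)CF₃ > cyclohexyl–N(CH₃)₃⁺

Same R in every case — rank the leaving groups.
A good leaving group is a weak base: the lower the pKₐ of its conjugate acid, the more readily it departs.
cyclohexyl–N₂⁺ loses N₂: no meaningful conjugate acid; N₂ departs as an exceptionally stable neutral molecule
cyclohexyl–OTf loses OTf⁻: pKₐ(CF₃SO₃H (triflic acid)) ≈ -14
cyclohexyl–ONs loses ONs⁻: pKₐ(p-O₂NC₆H₄SO₃H) ≈ -3.5
cyclohexyl–OC(O)CF₃ loses CF₃COO⁻: pKₐ(CF₃COOH) ≈ 0.2
cyclohexyl–N(CH₃)₃⁺ loses NR'₃: pKₐ(R'₃NH⁺) ≈ 10.7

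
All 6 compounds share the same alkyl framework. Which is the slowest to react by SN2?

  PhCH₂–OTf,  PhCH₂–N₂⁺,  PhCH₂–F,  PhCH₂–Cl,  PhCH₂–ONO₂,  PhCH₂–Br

PhCH₂–F

With the same alkyl group throughout, only the leaving group differentiates the rates.
The more stable X⁻ (or X) is on its own — i.e. the weaker a base it is — the better a leaving group it makes.
PhCH₂–N₂⁺ loses N₂: no meaningful conjugate acid; N₂ departs as an exceptionally stable neutral molecule
PhCH₂–OTf loses OTf⁻: pKₐ(CF₃SO₃H (triflic acid)) ≈ -14
PhCH₂–Br loses Br⁻: pKₐ(HBr) ≈ -9
PhCH₂–Cl loses Cl⁻: pKₐ(HCl) ≈ -7
PhCH₂–ONO₂ loses NO₃⁻: pKₐ(HNO₃) ≈ -1.3
PhCH₂–F loses F⁻: pKₐ(HF) ≈ 3.2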